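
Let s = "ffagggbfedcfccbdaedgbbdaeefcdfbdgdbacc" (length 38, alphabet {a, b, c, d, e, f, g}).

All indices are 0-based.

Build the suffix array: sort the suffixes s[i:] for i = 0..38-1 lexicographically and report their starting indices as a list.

[35, 16, 23, 2, 34, 20, 14, 21, 30, 6, 37, 13, 36, 12, 27, 10, 15, 22, 33, 9, 28, 18, 31, 8, 17, 24, 25, 1, 29, 11, 26, 7, 0, 19, 5, 32, 4, 3]

rank→(start, suffix):
  0 → (35, 'acc')
  1 → (16, 'aedgbbdaeefcdfbdgdbacc')
  2 → (23, 'aeefcdfbdgdbacc')
  3 → (2, 'agggbfedcfccbdaedgbbdaeefcdfbdgdbacc')
  4 → (34, 'bacc')
  5 → (20, 'bbdaeefcdfbdgdbacc')
  6 → (14, 'bdaedgbbdaeefcdfbdgdbacc')
  7 → (21, 'bdaeefcdfbdgdbacc')
  8 → (30, 'bdgdbacc')
  9 → (6, 'bfedcfccbdaedgbbdaeefcdfbdgdbacc')
  10 → (37, 'c')
  11 → (13, 'cbdaedgbbdaeefcdfbdgdbacc')
  12 → (36, 'cc')
  13 → (12, 'ccbdaedgbbdaeefcdfbdgdbacc')
  14 → (27, 'cdfbdgdbacc')
  15 → (10, 'cfccbdaedgbbdaeefcdfbdgdbacc')
  16 → (15, 'daedgbbdaeefcdfbdgdbacc')
  17 → (22, 'daeefcdfbdgdbacc')
  18 → (33, 'dbacc')
  19 → (9, 'dcfccbdaedgbbdaeefcdfbdgdbacc')
  20 → (28, 'dfbdgdbacc')
  21 → (18, 'dgbbdaeefcdfbdgdbacc')
  22 → (31, 'dgdbacc')
  23 → (8, 'edcfccbdaedgbbdaeefcdfbdgdbacc')
  24 → (17, 'edgbbdaeefcdfbdgdbacc')
  25 → (24, 'eefcdfbdgdbacc')
  26 → (25, 'efcdfbdgdbacc')
  27 → (1, 'fagggbfedcfccbdaedgbbdaeefcdfbdgdbacc')
  28 → (29, 'fbdgdbacc')
  29 → (11, 'fccbdaedgbbdaeefcdfbdgdbacc')
  30 → (26, 'fcdfbdgdbacc')
  31 → (7, 'fedcfccbdaedgbbdaeefcdfbdgdbacc')
  32 → (0, 'ffagggbfedcfccbdaedgbbdaeefcdfbdgdbacc')
  33 → (19, 'gbbdaeefcdfbdgdbacc')
  34 → (5, 'gbfedcfccbdaedgbbdaeefcdfbdgdbacc')
  35 → (32, 'gdbacc')
  36 → (4, 'ggbfedcfccbdaedgbbdaeefcdfbdgdbacc')
  37 → (3, 'gggbfedcfccbdaedgbbdaeefcdfbdgdbacc')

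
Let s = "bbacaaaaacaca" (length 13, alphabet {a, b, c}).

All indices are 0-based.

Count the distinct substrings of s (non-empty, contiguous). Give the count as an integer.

rank→(start, suffix):
  0 → (12, 'a')
  1 → (4, 'aaaaacaca')
  2 → (5, 'aaaacaca')
  3 → (6, 'aaacaca')
  4 → (7, 'aacaca')
  5 → (10, 'aca')
  6 → (2, 'acaaaaacaca')
  7 → (8, 'acaca')
  8 → (1, 'bacaaaaacaca')
  9 → (0, 'bbacaaaaacaca')
  10 → (11, 'ca')
  11 → (3, 'caaaaacaca')
  12 → (9, 'caca')

SA = [12, 4, 5, 6, 7, 10, 2, 8, 1, 0, 11, 3, 9]
rank  pair      lcp
   1  s[12:],s[4:]  1  'a'
   2  s[4:],s[5:]  4  'aaaa'
   3  s[5:],s[6:]  3  'aaa'
   4  s[6:],s[7:]  2  'aa'
   5  s[7:],s[10:]  1  'a'
   6  s[10:],s[2:]  3  'aca'
   7  s[2:],s[8:]  3  'aca'
   8  s[8:],s[1:]  0  ''
   9  s[1:],s[0:]  1  'b'
  10  s[0:],s[11:]  0  ''
  11  s[11:],s[3:]  2  'ca'
  12  s[3:],s[9:]  2  'ca'

n(n+1)/2 = 13·14/2 = 91
Σ LCP = 0 + 1 + 4 + 3 + 2 + 1 + 3 + 3 + 0 + 1 + 0 + 2 + 2 = 22
distinct = 91 − 22 = 69

69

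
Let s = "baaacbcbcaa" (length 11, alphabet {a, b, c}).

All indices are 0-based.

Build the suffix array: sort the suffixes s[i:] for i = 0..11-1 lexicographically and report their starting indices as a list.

[10, 9, 1, 2, 3, 0, 7, 5, 8, 6, 4]

rank | idx | suffix
   0 |  10 | a
   1 |   9 | aa
   2 |   1 | aaacbcbcaa
   3 |   2 | aacbcbcaa
   4 |   3 | acbcbcaa
   5 |   0 | baaacbcbcaa
   6 |   7 | bcaa
   7 |   5 | bcbcaa
   8 |   8 | caa
   9 |   6 | cbcaa
  10 |   4 | cbcbcaa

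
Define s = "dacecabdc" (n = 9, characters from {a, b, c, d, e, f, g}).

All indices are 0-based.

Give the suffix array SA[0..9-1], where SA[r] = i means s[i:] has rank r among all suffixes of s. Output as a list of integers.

sorted suffixes:
  #0 SA[0]=5  'abdc'
  #1 SA[1]=1  'acecabdc'
  #2 SA[2]=6  'bdc'
  #3 SA[3]=8  'c'
  #4 SA[4]=4  'cabdc'
  #5 SA[5]=2  'cecabdc'
  #6 SA[6]=0  'dacecabdc'
  #7 SA[7]=7  'dc'
  #8 SA[8]=3  'ecabdc'

[5, 1, 6, 8, 4, 2, 0, 7, 3]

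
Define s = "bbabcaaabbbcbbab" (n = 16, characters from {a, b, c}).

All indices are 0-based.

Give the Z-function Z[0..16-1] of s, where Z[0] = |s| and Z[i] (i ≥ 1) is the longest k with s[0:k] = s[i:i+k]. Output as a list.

Z[0]=16
i=1: fresh scan; Z[1]=1 extend→box=[1,2)
i=2: fresh scan; Z[2]=0
i=3: fresh scan; Z[3]=1 extend→box=[3,4)
i=4: fresh scan; Z[4]=0
i=5: fresh scan; Z[5]=0
i=6: fresh scan; Z[6]=0
i=7: fresh scan; Z[7]=0
i=8: fresh scan; Z[8]=2 extend→box=[8,10)
i=9: min(r-i=1, Z[1]=1)=1; Z[9]=2 extend→box=[9,11)
i=10: min(r-i=1, Z[1]=1)=1; Z[10]=1
i=11: fresh scan; Z[11]=0
i=12: fresh scan; Z[12]=4 extend→box=[12,16)
i=13: min(r-i=3, Z[1]=1)=1; Z[13]=1
i=14: min(r-i=2, Z[2]=0)=0; Z[14]=0
i=15: min(r-i=1, Z[3]=1)=1; Z[15]=1

[16, 1, 0, 1, 0, 0, 0, 0, 2, 2, 1, 0, 4, 1, 0, 1]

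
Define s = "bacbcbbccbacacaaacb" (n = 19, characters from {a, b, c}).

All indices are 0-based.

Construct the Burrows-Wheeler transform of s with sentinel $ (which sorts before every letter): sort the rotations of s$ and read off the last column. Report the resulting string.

rank  rotation              last
    0  $bacbcbbccbacacaaacb  b
    1  aaacb$bacbcbbccbacac  c
    2  aacb$bacbcbbccbacaca  a
    3  acaaacb$bacbcbbccbac  c
    4  acacaaacb$bacbcbbccb  b
    5  acb$bacbcbbccbacacaa  a
    6  acbcbbccbacacaaacb$b  b
    7  b$bacbcbbccbacacaaac  c
    8  bacacaaacb$bacbcbbcc  c
    9  bacbcbbccbacacaaacb$  $
   10  bbccbacacaaacb$bacbc  c
   11  bcbbccbacacaaacb$bac  c
   12  bccbacacaaacb$bacbcb  b
   13  caaacb$bacbcbbccbaca  a
   14  cacaaacb$bacbcbbccba  a
   15  cb$bacbcbbccbacacaaa  a
   16  cbacacaaacb$bacbcbbc  c
   17  cbbccbacacaaacb$bacb  b
   18  cbcbbccbacacaaacb$ba  a
   19  ccbacacaaacb$bacbcbb  b

bcacbabcc$ccbaaacbab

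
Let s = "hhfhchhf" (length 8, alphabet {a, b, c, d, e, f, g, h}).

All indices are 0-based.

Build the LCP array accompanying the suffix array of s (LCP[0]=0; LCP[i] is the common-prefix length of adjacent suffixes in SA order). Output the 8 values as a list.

[0, 0, 1, 0, 1, 2, 1, 3]

rank→(start, suffix):
  0 → (4, 'chhf')
  1 → (7, 'f')
  2 → (2, 'fhchhf')
  3 → (3, 'hchhf')
  4 → (6, 'hf')
  5 → (1, 'hfhchhf')
  6 → (5, 'hhf')
  7 → (0, 'hhfhchhf')

SA = [4, 7, 2, 3, 6, 1, 5, 0]
i: (SA[i-1],SA[i]) lcp shared
  1: (4,7) 0 ''
  2: (7,2) 1 'f'
  3: (2,3) 0 ''
  4: (3,6) 1 'h'
  5: (6,1) 2 'hf'
  6: (1,5) 1 'h'
  7: (5,0) 3 'hhf'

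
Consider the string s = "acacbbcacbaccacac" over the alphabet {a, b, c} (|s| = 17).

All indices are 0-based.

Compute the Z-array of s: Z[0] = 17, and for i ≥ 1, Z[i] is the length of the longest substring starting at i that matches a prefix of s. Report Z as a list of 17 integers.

Z[0]=17
i=1: fresh scan; Z[1]=0
i=2: fresh scan; Z[2]=2 extend→box=[2,4)
i=3: min(r-i=1, Z[1]=0)=0; Z[3]=0
i=4: fresh scan; Z[4]=0
i=5: fresh scan; Z[5]=0
i=6: fresh scan; Z[6]=0
i=7: fresh scan; Z[7]=2 extend→box=[7,9)
i=8: min(r-i=1, Z[1]=0)=0; Z[8]=0
i=9: fresh scan; Z[9]=0
i=10: fresh scan; Z[10]=2 extend→box=[10,12)
i=11: min(r-i=1, Z[1]=0)=0; Z[11]=0
i=12: fresh scan; Z[12]=0
i=13: fresh scan; Z[13]=4 extend→box=[13,17)
i=14: min(r-i=3, Z[1]=0)=0; Z[14]=0
i=15: min(r-i=2, Z[2]=2)=2; Z[15]=2
i=16: min(r-i=1, Z[3]=0)=0; Z[16]=0

[17, 0, 2, 0, 0, 0, 0, 2, 0, 0, 2, 0, 0, 4, 0, 2, 0]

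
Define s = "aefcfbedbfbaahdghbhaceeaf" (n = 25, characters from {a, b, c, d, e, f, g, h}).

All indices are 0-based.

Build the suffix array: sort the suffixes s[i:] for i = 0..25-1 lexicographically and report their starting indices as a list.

rank | idx | suffix
   0 |  11 | aahdghbhaceeaf
   1 |  19 | aceeaf
   2 |   0 | aefcfbedbfbaahdghbhaceeaf
   3 |  23 | af
   4 |  12 | ahdghbhaceeaf
   5 |  10 | baahdghbhaceeaf
   6 |   5 | bedbfbaahdghbhaceeaf
   7 |   8 | bfbaahdghbhaceeaf
   8 |  17 | bhaceeaf
   9 |  20 | ceeaf
  10 |   3 | cfbedbfbaahdghbhaceeaf
  11 |   7 | dbfbaahdghbhaceeaf
  12 |  14 | dghbhaceeaf
  13 |  22 | eaf
  14 |   6 | edbfbaahdghbhaceeaf
  15 |  21 | eeaf
  16 |   1 | efcfbedbfbaahdghbhaceeaf
  17 |  24 | f
  18 |   9 | fbaahdghbhaceeaf
  19 |   4 | fbedbfbaahdghbhaceeaf
  20 |   2 | fcfbedbfbaahdghbhaceeaf
  21 |  15 | ghbhaceeaf
  22 |  18 | haceeaf
  23 |  16 | hbhaceeaf
  24 |  13 | hdghbhaceeaf

[11, 19, 0, 23, 12, 10, 5, 8, 17, 20, 3, 7, 14, 22, 6, 21, 1, 24, 9, 4, 2, 15, 18, 16, 13]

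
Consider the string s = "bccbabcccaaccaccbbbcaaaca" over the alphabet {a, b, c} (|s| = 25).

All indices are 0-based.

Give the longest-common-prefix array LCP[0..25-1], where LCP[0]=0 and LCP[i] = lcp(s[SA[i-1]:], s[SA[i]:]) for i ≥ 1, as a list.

[0, 1, 2, 3, 1, 1, 2, 3, 0, 1, 2, 1, 2, 3, 0, 2, 3, 2, 1, 2, 1, 3, 2, 3, 2]

sorted suffixes:
  #0 SA[0]=24  'a'
  #1 SA[1]=20  'aaaca'
  #2 SA[2]=21  'aaca'
  #3 SA[3]=9  'aaccaccbbbcaaaca'
  #4 SA[4]=4  'abcccaaccaccbbbcaaaca'
  #5 SA[5]=22  'aca'
  #6 SA[6]=10  'accaccbbbcaaaca'
  #7 SA[7]=13  'accbbbcaaaca'
  #8 SA[8]=3  'babcccaaccaccbbbcaaaca'
  #9 SA[9]=16  'bbbcaaaca'
  #10 SA[10]=17  'bbcaaaca'
  #11 SA[11]=18  'bcaaaca'
  #12 SA[12]=0  'bccbabcccaaccaccbbbcaaaca'
  #13 SA[13]=5  'bcccaaccaccbbbcaaaca'
  #14 SA[14]=23  'ca'
  #15 SA[15]=19  'caaaca'
  #16 SA[16]=8  'caaccaccbbbcaaaca'
  #17 SA[17]=12  'caccbbbcaaaca'
  #18 SA[18]=2  'cbabcccaaccaccbbbcaaaca'
  #19 SA[19]=15  'cbbbcaaaca'
  #20 SA[20]=7  'ccaaccaccbbbcaaaca'
  #21 SA[21]=11  'ccaccbbbcaaaca'
  #22 SA[22]=1  'ccbabcccaaccaccbbbcaaaca'
  #23 SA[23]=14  'ccbbbcaaaca'
  #24 SA[24]=6  'cccaaccaccbbbcaaaca'

SA = [24, 20, 21, 9, 4, 22, 10, 13, 3, 16, 17, 18, 0, 5, 23, 19, 8, 12, 2, 15, 7, 11, 1, 14, 6]
rank  pair      lcp
   1  s[24:],s[20:]  1  'a'
   2  s[20:],s[21:]  2  'aa'
   3  s[21:],s[9:]  3  'aac'
   4  s[9:],s[4:]  1  'a'
   5  s[4:],s[22:]  1  'a'
   6  s[22:],s[10:]  2  'ac'
   7  s[10:],s[13:]  3  'acc'
   8  s[13:],s[3:]  0  ''
   9  s[3:],s[16:]  1  'b'
  10  s[16:],s[17:]  2  'bb'
  11  s[17:],s[18:]  1  'b'
  12  s[18:],s[0:]  2  'bc'
  13  s[0:],s[5:]  3  'bcc'
  14  s[5:],s[23:]  0  ''
  15  s[23:],s[19:]  2  'ca'
  16  s[19:],s[8:]  3  'caa'
  17  s[8:],s[12:]  2  'ca'
  18  s[12:],s[2:]  1  'c'
  19  s[2:],s[15:]  2  'cb'
  20  s[15:],s[7:]  1  'c'
  21  s[7:],s[11:]  3  'cca'
  22  s[11:],s[1:]  2  'cc'
  23  s[1:],s[14:]  3  'ccb'
  24  s[14:],s[6:]  2  'cc'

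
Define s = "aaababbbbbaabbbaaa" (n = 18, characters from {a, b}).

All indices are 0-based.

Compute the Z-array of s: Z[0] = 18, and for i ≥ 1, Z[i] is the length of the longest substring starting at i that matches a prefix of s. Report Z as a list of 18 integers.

[18, 2, 1, 0, 1, 0, 0, 0, 0, 0, 2, 1, 0, 0, 0, 3, 2, 1]

Z[0]=18
i=1: i≥r, start 0; Z[1]=2 extend→box=[1,3)
i=2: min(r-i=1, Z[1]=2)=1; Z[2]=1
i=3: i≥r, start 0; Z[3]=0
i=4: i≥r, start 0; Z[4]=1 extend→box=[4,5)
i=5: i≥r, start 0; Z[5]=0
i=6: i≥r, start 0; Z[6]=0
i=7: i≥r, start 0; Z[7]=0
i=8: i≥r, start 0; Z[8]=0
i=9: i≥r, start 0; Z[9]=0
i=10: i≥r, start 0; Z[10]=2 extend→box=[10,12)
i=11: min(r-i=1, Z[1]=2)=1; Z[11]=1
i=12: i≥r, start 0; Z[12]=0
i=13: i≥r, start 0; Z[13]=0
i=14: i≥r, start 0; Z[14]=0
i=15: i≥r, start 0; Z[15]=3 extend→box=[15,18)
i=16: min(r-i=2, Z[1]=2)=2; Z[16]=2
i=17: min(r-i=1, Z[2]=1)=1; Z[17]=1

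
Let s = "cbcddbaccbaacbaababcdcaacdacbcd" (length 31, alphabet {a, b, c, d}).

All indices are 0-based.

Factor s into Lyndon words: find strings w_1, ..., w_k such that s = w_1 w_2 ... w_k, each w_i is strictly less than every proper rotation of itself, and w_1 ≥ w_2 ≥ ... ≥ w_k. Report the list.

["c", "bcdd", "b", "accb", "aacb", "aababcdcaacdacbcd"]

emit factor 1: 'c' (i=0, period=1)
emit factor 2: 'bcdd' (i=1, period=4)
emit factor 3: 'b' (i=5, period=1)
emit factor 4: 'accb' (i=6, period=4)
emit factor 5: 'aacb' (i=10, period=4)
emit factor 6: 'aababcdcaacdacbcd' (i=14, period=17)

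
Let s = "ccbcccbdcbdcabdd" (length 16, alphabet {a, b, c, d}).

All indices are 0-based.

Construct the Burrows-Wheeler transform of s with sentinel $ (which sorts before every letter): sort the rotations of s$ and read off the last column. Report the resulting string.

dccccadcdc$cbdbbb

rank  rotation           last
    0  $ccbcccbdcbdcabdd  d
    1  abdd$ccbcccbdcbdc  c
    2  bcccbdcbdcabdd$cc  c
    3  bdcabdd$ccbcccbdc  c
    4  bdcbdcabdd$ccbccc  c
    5  bdd$ccbcccbdcbdca  a
    6  cabdd$ccbcccbdcbd  d
    7  cbcccbdcbdcabdd$c  c
    8  cbdcabdd$ccbcccbd  d
    9  cbdcbdcabdd$ccbcc  c
   10  ccbcccbdcbdcabdd$  $
   11  ccbdcbdcabdd$ccbc  c
   12  cccbdcbdcabdd$ccb  b
   13  d$ccbcccbdcbdcabd  d
   14  dcabdd$ccbcccbdcb  b
   15  dcbdcabdd$ccbcccb  b
   16  dd$ccbcccbdcbdcab  b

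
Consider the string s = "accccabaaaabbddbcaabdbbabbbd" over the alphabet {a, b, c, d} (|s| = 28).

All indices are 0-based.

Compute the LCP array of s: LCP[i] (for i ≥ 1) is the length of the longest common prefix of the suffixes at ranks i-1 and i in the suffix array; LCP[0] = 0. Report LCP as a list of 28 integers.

[0, 3, 2, 3, 1, 2, 3, 2, 1, 0, 2, 1, 2, 2, 3, 1, 1, 2, 2, 0, 2, 1, 2, 3, 0, 1, 2, 1]

rank→(start, suffix):
  0 → (7, 'aaaabbddbcaabdbbabbbd')
  1 → (8, 'aaabbddbcaabdbbabbbd')
  2 → (9, 'aabbddbcaabdbbabbbd')
  3 → (17, 'aabdbbabbbd')
  4 → (5, 'abaaaabbddbcaabdbbabbbd')
  5 → (23, 'abbbd')
  6 → (10, 'abbddbcaabdbbabbbd')
  7 → (18, 'abdbbabbbd')
  8 → (0, 'accccabaaaabbddbcaabdbbabbbd')
  9 → (6, 'baaaabbddbcaabdbbabbbd')
  10 → (22, 'babbbd')
  11 → (21, 'bbabbbd')
  12 → (24, 'bbbd')
  13 → (25, 'bbd')
  14 → (11, 'bbddbcaabdbbabbbd')
  15 → (15, 'bcaabdbbabbbd')
  16 → (26, 'bd')
  17 → (19, 'bdbbabbbd')
  18 → (12, 'bddbcaabdbbabbbd')
  19 → (16, 'caabdbbabbbd')
  20 → (4, 'cabaaaabbddbcaabdbbabbbd')
  21 → (3, 'ccabaaaabbddbcaabdbbabbbd')
  22 → (2, 'cccabaaaabbddbcaabdbbabbbd')
  23 → (1, 'ccccabaaaabbddbcaabdbbabbbd')
  24 → (27, 'd')
  25 → (20, 'dbbabbbd')
  26 → (14, 'dbcaabdbbabbbd')
  27 → (13, 'ddbcaabdbbabbbd')

SA = [7, 8, 9, 17, 5, 23, 10, 18, 0, 6, 22, 21, 24, 25, 11, 15, 26, 19, 12, 16, 4, 3, 2, 1, 27, 20, 14, 13]
rank  pair      lcp
   1  s[7:],s[8:]  3  'aaa'
   2  s[8:],s[9:]  2  'aa'
   3  s[9:],s[17:]  3  'aab'
   4  s[17:],s[5:]  1  'a'
   5  s[5:],s[23:]  2  'ab'
   6  s[23:],s[10:]  3  'abb'
   7  s[10:],s[18:]  2  'ab'
   8  s[18:],s[0:]  1  'a'
   9  s[0:],s[6:]  0  ''
  10  s[6:],s[22:]  2  'ba'
  11  s[22:],s[21:]  1  'b'
  12  s[21:],s[24:]  2  'bb'
  13  s[24:],s[25:]  2  'bb'
  14  s[25:],s[11:]  3  'bbd'
  15  s[11:],s[15:]  1  'b'
  16  s[15:],s[26:]  1  'b'
  17  s[26:],s[19:]  2  'bd'
  18  s[19:],s[12:]  2  'bd'
  19  s[12:],s[16:]  0  ''
  20  s[16:],s[4:]  2  'ca'
  21  s[4:],s[3:]  1  'c'
  22  s[3:],s[2:]  2  'cc'
  23  s[2:],s[1:]  3  'ccc'
  24  s[1:],s[27:]  0  ''
  25  s[27:],s[20:]  1  'd'
  26  s[20:],s[14:]  2  'db'
  27  s[14:],s[13:]  1  'd'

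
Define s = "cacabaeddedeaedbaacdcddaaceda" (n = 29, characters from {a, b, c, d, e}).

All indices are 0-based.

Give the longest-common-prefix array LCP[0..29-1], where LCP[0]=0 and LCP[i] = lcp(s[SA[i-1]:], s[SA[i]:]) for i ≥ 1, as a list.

sorted suffixes:
  #0 SA[0]=28  'a'
  #1 SA[1]=16  'aacdcddaaceda'
  #2 SA[2]=23  'aaceda'
  #3 SA[3]=3  'abaeddedeaedbaacdcddaaceda'
  #4 SA[4]=1  'acabaeddedeaedbaacdcddaaceda'
  #5 SA[5]=17  'acdcddaaceda'
  #6 SA[6]=24  'aceda'
  #7 SA[7]=12  'aedbaacdcddaaceda'
  #8 SA[8]=5  'aeddedeaedbaacdcddaaceda'
  #9 SA[9]=15  'baacdcddaaceda'
  #10 SA[10]=4  'baeddedeaedbaacdcddaaceda'
  #11 SA[11]=2  'cabaeddedeaedbaacdcddaaceda'
  #12 SA[12]=0  'cacabaeddedeaedbaacdcddaaceda'
  #13 SA[13]=18  'cdcddaaceda'
  #14 SA[14]=20  'cddaaceda'
  #15 SA[15]=25  'ceda'
  #16 SA[16]=27  'da'
  #17 SA[17]=22  'daaceda'
  #18 SA[18]=14  'dbaacdcddaaceda'
  #19 SA[19]=19  'dcddaaceda'
  #20 SA[20]=21  'ddaaceda'
  #21 SA[21]=7  'ddedeaedbaacdcddaaceda'
  #22 SA[22]=10  'deaedbaacdcddaaceda'
  #23 SA[23]=8  'dedeaedbaacdcddaaceda'
  #24 SA[24]=11  'eaedbaacdcddaaceda'
  #25 SA[25]=26  'eda'
  #26 SA[26]=13  'edbaacdcddaaceda'
  #27 SA[27]=6  'eddedeaedbaacdcddaaceda'
  #28 SA[28]=9  'edeaedbaacdcddaaceda'

SA = [28, 16, 23, 3, 1, 17, 24, 12, 5, 15, 4, 2, 0, 18, 20, 25, 27, 22, 14, 19, 21, 7, 10, 8, 11, 26, 13, 6, 9]
rank  pair      lcp
   1  s[28:],s[16:]  1  'a'
   2  s[16:],s[23:]  3  'aac'
   3  s[23:],s[3:]  1  'a'
   4  s[3:],s[1:]  1  'a'
   5  s[1:],s[17:]  2  'ac'
   6  s[17:],s[24:]  2  'ac'
   7  s[24:],s[12:]  1  'a'
   8  s[12:],s[5:]  3  'aed'
   9  s[5:],s[15:]  0  ''
  10  s[15:],s[4:]  2  'ba'
  11  s[4:],s[2:]  0  ''
  12  s[2:],s[0:]  2  'ca'
  13  s[0:],s[18:]  1  'c'
  14  s[18:],s[20:]  2  'cd'
  15  s[20:],s[25:]  1  'c'
  16  s[25:],s[27:]  0  ''
  17  s[27:],s[22:]  2  'da'
  18  s[22:],s[14:]  1  'd'
  19  s[14:],s[19:]  1  'd'
  20  s[19:],s[21:]  1  'd'
  21  s[21:],s[7:]  2  'dd'
  22  s[7:],s[10:]  1  'd'
  23  s[10:],s[8:]  2  'de'
  24  s[8:],s[11:]  0  ''
  25  s[11:],s[26:]  1  'e'
  26  s[26:],s[13:]  2  'ed'
  27  s[13:],s[6:]  2  'ed'
  28  s[6:],s[9:]  2  'ed'

[0, 1, 3, 1, 1, 2, 2, 1, 3, 0, 2, 0, 2, 1, 2, 1, 0, 2, 1, 1, 1, 2, 1, 2, 0, 1, 2, 2, 2]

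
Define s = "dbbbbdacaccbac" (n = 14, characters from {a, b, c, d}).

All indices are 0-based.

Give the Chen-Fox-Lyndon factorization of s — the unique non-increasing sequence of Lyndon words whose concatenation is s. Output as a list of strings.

["d", "bbbbd", "acaccb", "ac"]

emit factor 1: 'd' (i=0, period=1)
emit factor 2: 'bbbbd' (i=1, period=5)
emit factor 3: 'acaccb' (i=6, period=6)
emit factor 4: 'ac' (i=12, period=2)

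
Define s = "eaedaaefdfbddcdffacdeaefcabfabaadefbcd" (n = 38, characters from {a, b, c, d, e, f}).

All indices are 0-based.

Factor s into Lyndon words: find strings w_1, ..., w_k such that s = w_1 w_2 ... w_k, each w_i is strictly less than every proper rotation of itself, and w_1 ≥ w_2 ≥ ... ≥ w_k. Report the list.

["e", "aed", "aaefdfbddcdffacdeaefcabfab", "aadefbcd"]

emit factor 1: 'e' (i=0, period=1)
emit factor 2: 'aed' (i=1, period=3)
emit factor 3: 'aaefdfbddcdffacdeaefcabfab' (i=4, period=26)
emit factor 4: 'aadefbcd' (i=30, period=8)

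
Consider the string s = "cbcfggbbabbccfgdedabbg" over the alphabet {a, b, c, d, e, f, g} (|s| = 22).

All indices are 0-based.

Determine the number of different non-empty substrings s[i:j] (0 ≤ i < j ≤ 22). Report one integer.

rank | idx | suffix
   0 |   8 | abbccfgdedabbg
   1 |  18 | abbg
   2 |   7 | babbccfgdedabbg
   3 |   6 | bbabbccfgdedabbg
   4 |   9 | bbccfgdedabbg
   5 |  19 | bbg
   6 |  10 | bccfgdedabbg
   7 |   1 | bcfggbbabbccfgdedabbg
   8 |  20 | bg
   9 |   0 | cbcfggbbabbccfgdedabbg
  10 |  11 | ccfgdedabbg
  11 |  12 | cfgdedabbg
  12 |   2 | cfggbbabbccfgdedabbg
  13 |  17 | dabbg
  14 |  15 | dedabbg
  15 |  16 | edabbg
  16 |  13 | fgdedabbg
  17 |   3 | fggbbabbccfgdedabbg
  18 |  21 | g
  19 |   5 | gbbabbccfgdedabbg
  20 |  14 | gdedabbg
  21 |   4 | ggbbabbccfgdedabbg

SA = [8, 18, 7, 6, 9, 19, 10, 1, 20, 0, 11, 12, 2, 17, 15, 16, 13, 3, 21, 5, 14, 4]
i: (SA[i-1],SA[i]) lcp shared
  1: (8,18) 3 'abb'
  2: (18,7) 0 ''
  3: (7,6) 1 'b'
  4: (6,9) 2 'bb'
  5: (9,19) 2 'bb'
  6: (19,10) 1 'b'
  7: (10,1) 2 'bc'
  8: (1,20) 1 'b'
  9: (20,0) 0 ''
  10: (0,11) 1 'c'
  11: (11,12) 1 'c'
  12: (12,2) 3 'cfg'
  13: (2,17) 0 ''
  14: (17,15) 1 'd'
  15: (15,16) 0 ''
  16: (16,13) 0 ''
  17: (13,3) 2 'fg'
  18: (3,21) 0 ''
  19: (21,5) 1 'g'
  20: (5,14) 1 'g'
  21: (14,4) 1 'g'

n(n+1)/2 = 22·23/2 = 253
Σ LCP = 0 + 3 + 0 + 1 + 2 + 2 + 1 + 2 + 1 + 0 + 1 + 1 + 3 + 0 + 1 + 0 + 0 + 2 + 0 + 1 + 1 + 1 = 23
distinct = 253 − 23 = 230

230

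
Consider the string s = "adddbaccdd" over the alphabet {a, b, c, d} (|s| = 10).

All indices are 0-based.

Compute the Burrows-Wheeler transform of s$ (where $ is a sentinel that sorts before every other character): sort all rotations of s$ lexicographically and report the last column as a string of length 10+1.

db$dacddcda

rank  rotation     last
    0  $adddbaccdd  d
    1  accdd$adddb  b
    2  adddbaccdd$  $
    3  baccdd$addd  d
    4  ccdd$adddba  a
    5  cdd$adddbac  c
    6  d$adddbaccd  d
    7  dbaccdd$add  d
    8  dd$adddbacc  c
    9  ddbaccdd$ad  d
   10  dddbaccdd$a  a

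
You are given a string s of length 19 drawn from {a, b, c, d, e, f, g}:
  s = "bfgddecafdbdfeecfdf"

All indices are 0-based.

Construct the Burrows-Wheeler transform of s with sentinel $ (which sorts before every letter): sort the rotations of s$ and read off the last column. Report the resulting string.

rank  rotation              last
    0  $bfgddecafdbdfeecfdf  f
    1  afdbdfeecfdf$bfgddec  c
    2  bdfeecfdf$bfgddecafd  d
    3  bfgddecafdbdfeecfdf$  $
    4  cafdbdfeecfdf$bfgdde  e
    5  cfdf$bfgddecafdbdfee  e
    6  dbdfeecfdf$bfgddecaf  f
    7  ddecafdbdfeecfdf$bfg  g
    8  decafdbdfeecfdf$bfgd  d
    9  df$bfgddecafdbdfeecf  f
   10  dfeecfdf$bfgddecafdb  b
   11  ecafdbdfeecfdf$bfgdd  d
   12  ecfdf$bfgddecafdbdfe  e
   13  eecfdf$bfgddecafdbdf  f
   14  f$bfgddecafdbdfeecfd  d
   15  fdbdfeecfdf$bfgddeca  a
   16  fdf$bfgddecafdbdfeec  c
   17  feecfdf$bfgddecafdbd  d
   18  fgddecafdbdfeecfdf$b  b
   19  gddecafdbdfeecfdf$bf  f

fcd$eefgdfbdefdacdbf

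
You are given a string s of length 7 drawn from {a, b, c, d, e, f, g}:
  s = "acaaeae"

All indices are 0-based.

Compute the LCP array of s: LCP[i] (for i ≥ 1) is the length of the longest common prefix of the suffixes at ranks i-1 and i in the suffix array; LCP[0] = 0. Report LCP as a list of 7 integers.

[0, 1, 1, 2, 0, 0, 1]

sorted suffixes:
  #0 SA[0]=2  'aaeae'
  #1 SA[1]=0  'acaaeae'
  #2 SA[2]=5  'ae'
  #3 SA[3]=3  'aeae'
  #4 SA[4]=1  'caaeae'
  #5 SA[5]=6  'e'
  #6 SA[6]=4  'eae'

SA = [2, 0, 5, 3, 1, 6, 4]
[i] adj suffixes → lcp
  [1] 2/0 → 1 ('a')
  [2] 0/5 → 1 ('a')
  [3] 5/3 → 2 ('ae')
  [4] 3/1 → 0 ('')
  [5] 1/6 → 0 ('')
  [6] 6/4 → 1 ('e')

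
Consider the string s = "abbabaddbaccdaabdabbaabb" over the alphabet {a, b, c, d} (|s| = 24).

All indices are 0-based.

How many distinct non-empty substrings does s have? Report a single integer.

rank | idx | suffix
   0 |  20 | aabb
   1 |  13 | aabdabbaabb
   2 |   3 | abaddbaccdaabdabbaabb
   3 |  21 | abb
   4 |  17 | abbaabb
   5 |   0 | abbabaddbaccdaabdabbaabb
   6 |  14 | abdabbaabb
   7 |   9 | accdaabdabbaabb
   8 |   5 | addbaccdaabdabbaabb
   9 |  23 | b
  10 |  19 | baabb
  11 |   2 | babaddbaccdaabdabbaabb
  12 |   8 | baccdaabdabbaabb
  13 |   4 | baddbaccdaabdabbaabb
  14 |  22 | bb
  15 |  18 | bbaabb
  16 |   1 | bbabaddbaccdaabdabbaabb
  17 |  15 | bdabbaabb
  18 |  10 | ccdaabdabbaabb
  19 |  11 | cdaabdabbaabb
  20 |  12 | daabdabbaabb
  21 |  16 | dabbaabb
  22 |   7 | dbaccdaabdabbaabb
  23 |   6 | ddbaccdaabdabbaabb

SA = [20, 13, 3, 21, 17, 0, 14, 9, 5, 23, 19, 2, 8, 4, 22, 18, 1, 15, 10, 11, 12, 16, 7, 6]
rank  pair      lcp
   1  s[20:],s[13:]  3  'aab'
   2  s[13:],s[3:]  1  'a'
   3  s[3:],s[21:]  2  'ab'
   4  s[21:],s[17:]  3  'abb'
   5  s[17:],s[0:]  4  'abba'
   6  s[0:],s[14:]  2  'ab'
   7  s[14:],s[9:]  1  'a'
   8  s[9:],s[5:]  1  'a'
   9  s[5:],s[23:]  0  ''
  10  s[23:],s[19:]  1  'b'
  11  s[19:],s[2:]  2  'ba'
  12  s[2:],s[8:]  2  'ba'
  13  s[8:],s[4:]  2  'ba'
  14  s[4:],s[22:]  1  'b'
  15  s[22:],s[18:]  2  'bb'
  16  s[18:],s[1:]  3  'bba'
  17  s[1:],s[15:]  1  'b'
  18  s[15:],s[10:]  0  ''
  19  s[10:],s[11:]  1  'c'
  20  s[11:],s[12:]  0  ''
  21  s[12:],s[16:]  2  'da'
  22  s[16:],s[7:]  1  'd'
  23  s[7:],s[6:]  1  'd'

n(n+1)/2 = 24·25/2 = 300
Σ LCP = 0 + 3 + 1 + 2 + 3 + 4 + 2 + 1 + 1 + 0 + 1 + 2 + 2 + 2 + 1 + 2 + 3 + 1 + 0 + 1 + 0 + 2 + 1 + 1 = 36
distinct = 300 − 36 = 264

264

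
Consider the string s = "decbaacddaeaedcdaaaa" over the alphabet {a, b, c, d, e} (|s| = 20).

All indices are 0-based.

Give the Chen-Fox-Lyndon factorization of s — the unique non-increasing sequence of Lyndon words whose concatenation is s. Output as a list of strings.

emit factor 1: 'de' (i=0, period=2)
emit factor 2: 'c' (i=2, period=1)
emit factor 3: 'b' (i=3, period=1)
emit factor 4: 'aacddaeaedcd' (i=4, period=12)
emit factor 5: 'a' (i=16, period=1)
emit factor 6: 'a' (i=17, period=1)
emit factor 7: 'a' (i=18, period=1)
emit factor 8: 'a' (i=19, period=1)

["de", "c", "b", "aacddaeaedcd", "a", "a", "a", "a"]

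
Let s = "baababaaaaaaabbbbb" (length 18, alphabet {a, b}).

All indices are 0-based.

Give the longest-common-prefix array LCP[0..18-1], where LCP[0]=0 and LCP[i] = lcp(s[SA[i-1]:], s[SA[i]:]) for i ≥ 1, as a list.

sorted suffixes:
  #0 SA[0]=6  'aaaaaaabbbbb'
  #1 SA[1]=7  'aaaaaabbbbb'
  #2 SA[2]=8  'aaaaabbbbb'
  #3 SA[3]=9  'aaaabbbbb'
  #4 SA[4]=10  'aaabbbbb'
  #5 SA[5]=1  'aababaaaaaaabbbbb'
  #6 SA[6]=11  'aabbbbb'
  #7 SA[7]=4  'abaaaaaaabbbbb'
  #8 SA[8]=2  'ababaaaaaaabbbbb'
  #9 SA[9]=12  'abbbbb'
  #10 SA[10]=17  'b'
  #11 SA[11]=5  'baaaaaaabbbbb'
  #12 SA[12]=0  'baababaaaaaaabbbbb'
  #13 SA[13]=3  'babaaaaaaabbbbb'
  #14 SA[14]=16  'bb'
  #15 SA[15]=15  'bbb'
  #16 SA[16]=14  'bbbb'
  #17 SA[17]=13  'bbbbb'

SA = [6, 7, 8, 9, 10, 1, 11, 4, 2, 12, 17, 5, 0, 3, 16, 15, 14, 13]
i: (SA[i-1],SA[i]) lcp shared
  1: (6,7) 6 'aaaaaa'
  2: (7,8) 5 'aaaaa'
  3: (8,9) 4 'aaaa'
  4: (9,10) 3 'aaa'
  5: (10,1) 2 'aa'
  6: (1,11) 3 'aab'
  7: (11,4) 1 'a'
  8: (4,2) 3 'aba'
  9: (2,12) 2 'ab'
  10: (12,17) 0 ''
  11: (17,5) 1 'b'
  12: (5,0) 3 'baa'
  13: (0,3) 2 'ba'
  14: (3,16) 1 'b'
  15: (16,15) 2 'bb'
  16: (15,14) 3 'bbb'
  17: (14,13) 4 'bbbb'

[0, 6, 5, 4, 3, 2, 3, 1, 3, 2, 0, 1, 3, 2, 1, 2, 3, 4]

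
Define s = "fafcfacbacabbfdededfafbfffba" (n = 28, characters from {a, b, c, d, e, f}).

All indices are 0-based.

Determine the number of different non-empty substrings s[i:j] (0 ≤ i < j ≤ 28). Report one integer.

sorted suffixes:
  #0 SA[0]=27  'a'
  #1 SA[1]=10  'abbfdededfafbfffba'
  #2 SA[2]=8  'acabbfdededfafbfffba'
  #3 SA[3]=5  'acbacabbfdededfafbfffba'
  #4 SA[4]=20  'afbfffba'
  #5 SA[5]=1  'afcfacbacabbfdededfafbfffba'
  #6 SA[6]=26  'ba'
  #7 SA[7]=7  'bacabbfdededfafbfffba'
  #8 SA[8]=11  'bbfdededfafbfffba'
  #9 SA[9]=12  'bfdededfafbfffba'
  #10 SA[10]=22  'bfffba'
  #11 SA[11]=9  'cabbfdededfafbfffba'
  #12 SA[12]=6  'cbacabbfdededfafbfffba'
  #13 SA[13]=3  'cfacbacabbfdededfafbfffba'
  #14 SA[14]=14  'dededfafbfffba'
  #15 SA[15]=16  'dedfafbfffba'
  #16 SA[16]=18  'dfafbfffba'
  #17 SA[17]=15  'ededfafbfffba'
  #18 SA[18]=17  'edfafbfffba'
  #19 SA[19]=4  'facbacabbfdededfafbfffba'
  #20 SA[20]=19  'fafbfffba'
  #21 SA[21]=0  'fafcfacbacabbfdededfafbfffba'
  #22 SA[22]=25  'fba'
  #23 SA[23]=21  'fbfffba'
  #24 SA[24]=2  'fcfacbacabbfdededfafbfffba'
  #25 SA[25]=13  'fdededfafbfffba'
  #26 SA[26]=24  'ffba'
  #27 SA[27]=23  'fffba'

SA = [27, 10, 8, 5, 20, 1, 26, 7, 11, 12, 22, 9, 6, 3, 14, 16, 18, 15, 17, 4, 19, 0, 25, 21, 2, 13, 24, 23]
i: (SA[i-1],SA[i]) lcp shared
  1: (27,10) 1 'a'
  2: (10,8) 1 'a'
  3: (8,5) 2 'ac'
  4: (5,20) 1 'a'
  5: (20,1) 2 'af'
  6: (1,26) 0 ''
  7: (26,7) 2 'ba'
  8: (7,11) 1 'b'
  9: (11,12) 1 'b'
  10: (12,22) 2 'bf'
  11: (22,9) 0 ''
  12: (9,6) 1 'c'
  13: (6,3) 1 'c'
  14: (3,14) 0 ''
  15: (14,16) 3 'ded'
  16: (16,18) 1 'd'
  17: (18,15) 0 ''
  18: (15,17) 2 'ed'
  19: (17,4) 0 ''
  20: (4,19) 2 'fa'
  21: (19,0) 3 'faf'
  22: (0,25) 1 'f'
  23: (25,21) 2 'fb'
  24: (21,2) 1 'f'
  25: (2,13) 1 'f'
  26: (13,24) 1 'f'
  27: (24,23) 2 'ff'

n(n+1)/2 = 28·29/2 = 406
Σ LCP = 0 + 1 + 1 + 2 + 1 + 2 + 0 + 2 + 1 + 1 + 2 + 0 + 1 + 1 + 0 + 3 + 1 + 0 + 2 + 0 + 2 + 3 + 1 + 2 + 1 + 1 + 1 + 2 = 34
distinct = 406 − 34 = 372

372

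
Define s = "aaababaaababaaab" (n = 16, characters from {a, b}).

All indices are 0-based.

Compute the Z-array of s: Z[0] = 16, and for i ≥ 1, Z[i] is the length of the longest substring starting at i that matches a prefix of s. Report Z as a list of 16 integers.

Z[0]=16
i=1: fresh scan; Z[1]=2 grow→box=[1,3)
i=2: min(r-i=1, Z[1]=2)=1; Z[2]=1
i=3: fresh scan; Z[3]=0
i=4: fresh scan; Z[4]=1 grow→box=[4,5)
i=5: fresh scan; Z[5]=0
i=6: fresh scan; Z[6]=10 grow→box=[6,16)
i=7: min(r-i=9, Z[1]=2)=2; Z[7]=2
i=8: min(r-i=8, Z[2]=1)=1; Z[8]=1
i=9: min(r-i=7, Z[3]=0)=0; Z[9]=0
i=10: min(r-i=6, Z[4]=1)=1; Z[10]=1
i=11: min(r-i=5, Z[5]=0)=0; Z[11]=0
i=12: min(r-i=4, Z[6]=10)=4; Z[12]=4
i=13: min(r-i=3, Z[7]=2)=2; Z[13]=2
i=14: min(r-i=2, Z[8]=1)=1; Z[14]=1
i=15: min(r-i=1, Z[9]=0)=0; Z[15]=0

[16, 2, 1, 0, 1, 0, 10, 2, 1, 0, 1, 0, 4, 2, 1, 0]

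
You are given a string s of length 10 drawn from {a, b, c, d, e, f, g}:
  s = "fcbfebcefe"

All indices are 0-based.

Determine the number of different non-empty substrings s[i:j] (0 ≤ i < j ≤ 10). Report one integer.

sorted suffixes:
  #0 SA[0]=5  'bcefe'
  #1 SA[1]=2  'bfebcefe'
  #2 SA[2]=1  'cbfebcefe'
  #3 SA[3]=6  'cefe'
  #4 SA[4]=9  'e'
  #5 SA[5]=4  'ebcefe'
  #6 SA[6]=7  'efe'
  #7 SA[7]=0  'fcbfebcefe'
  #8 SA[8]=8  'fe'
  #9 SA[9]=3  'febcefe'

SA = [5, 2, 1, 6, 9, 4, 7, 0, 8, 3]
i: (SA[i-1],SA[i]) lcp shared
  1: (5,2) 1 'b'
  2: (2,1) 0 ''
  3: (1,6) 1 'c'
  4: (6,9) 0 ''
  5: (9,4) 1 'e'
  6: (4,7) 1 'e'
  7: (7,0) 0 ''
  8: (0,8) 1 'f'
  9: (8,3) 2 'fe'

n(n+1)/2 = 10·11/2 = 55
Σ LCP = 0 + 1 + 0 + 1 + 0 + 1 + 1 + 0 + 1 + 2 = 7
distinct = 55 − 7 = 48

48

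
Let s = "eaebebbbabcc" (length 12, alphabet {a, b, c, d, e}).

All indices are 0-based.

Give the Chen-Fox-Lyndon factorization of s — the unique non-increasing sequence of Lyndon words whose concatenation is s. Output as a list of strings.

["e", "aebebbb", "abcc"]

emit factor 1: 'e' (i=0, period=1)
emit factor 2: 'aebebbb' (i=1, period=7)
emit factor 3: 'abcc' (i=8, period=4)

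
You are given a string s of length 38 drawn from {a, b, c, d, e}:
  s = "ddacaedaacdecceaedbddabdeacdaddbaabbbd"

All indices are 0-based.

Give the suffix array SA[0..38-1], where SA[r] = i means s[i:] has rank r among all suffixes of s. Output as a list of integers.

rank→(start, suffix):
  0 → (32, 'aabbbd')
  1 → (7, 'aacdecceaedbddabdeacdaddbaabbbd')
  2 → (33, 'abbbd')
  3 → (21, 'abdeacdaddbaabbbd')
  4 → (2, 'acaedaacdecceaedbddabdeacdaddbaabbbd')
  5 → (25, 'acdaddbaabbbd')
  6 → (8, 'acdecceaedbddabdeacdaddbaabbbd')
  7 → (28, 'addbaabbbd')
  8 → (4, 'aedaacdecceaedbddabdeacdaddbaabbbd')
  9 → (15, 'aedbddabdeacdaddbaabbbd')
  10 → (31, 'baabbbd')
  11 → (34, 'bbbd')
  12 → (35, 'bbd')
  13 → (36, 'bd')
  14 → (18, 'bddabdeacdaddbaabbbd')
  15 → (22, 'bdeacdaddbaabbbd')
  16 → (3, 'caedaacdecceaedbddabdeacdaddbaabbbd')
  17 → (12, 'cceaedbddabdeacdaddbaabbbd')
  18 → (26, 'cdaddbaabbbd')
  19 → (9, 'cdecceaedbddabdeacdaddbaabbbd')
  20 → (13, 'ceaedbddabdeacdaddbaabbbd')
  21 → (37, 'd')
  22 → (6, 'daacdecceaedbddabdeacdaddbaabbbd')
  23 → (20, 'dabdeacdaddbaabbbd')
  24 → (1, 'dacaedaacdecceaedbddabdeacdaddbaabbbd')
  25 → (27, 'daddbaabbbd')
  26 → (30, 'dbaabbbd')
  27 → (17, 'dbddabdeacdaddbaabbbd')
  28 → (19, 'ddabdeacdaddbaabbbd')
  29 → (0, 'ddacaedaacdecceaedbddabdeacdaddbaabbbd')
  30 → (29, 'ddbaabbbd')
  31 → (23, 'deacdaddbaabbbd')
  32 → (10, 'decceaedbddabdeacdaddbaabbbd')
  33 → (24, 'eacdaddbaabbbd')
  34 → (14, 'eaedbddabdeacdaddbaabbbd')
  35 → (11, 'ecceaedbddabdeacdaddbaabbbd')
  36 → (5, 'edaacdecceaedbddabdeacdaddbaabbbd')
  37 → (16, 'edbddabdeacdaddbaabbbd')

[32, 7, 33, 21, 2, 25, 8, 28, 4, 15, 31, 34, 35, 36, 18, 22, 3, 12, 26, 9, 13, 37, 6, 20, 1, 27, 30, 17, 19, 0, 29, 23, 10, 24, 14, 11, 5, 16]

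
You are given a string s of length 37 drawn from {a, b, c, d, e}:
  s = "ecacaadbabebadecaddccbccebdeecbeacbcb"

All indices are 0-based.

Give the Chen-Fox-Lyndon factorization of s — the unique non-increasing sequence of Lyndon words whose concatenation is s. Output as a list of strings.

emit factor 1: 'e' (i=0, period=1)
emit factor 2: 'c' (i=1, period=1)
emit factor 3: 'ac' (i=2, period=2)
emit factor 4: 'aadbabebadecaddccbccebdeecbeacbcb' (i=4, period=33)

["e", "c", "ac", "aadbabebadecaddccbccebdeecbeacbcb"]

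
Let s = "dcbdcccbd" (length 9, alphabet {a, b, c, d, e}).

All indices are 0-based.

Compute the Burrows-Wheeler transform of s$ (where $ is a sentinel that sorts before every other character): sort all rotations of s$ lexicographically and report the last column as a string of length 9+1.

rank  rotation    last
    0  $dcbdcccbd  d
    1  bd$dcbdccc  c
    2  bdcccbd$dc  c
    3  cbd$dcbdcc  c
    4  cbdcccbd$d  d
    5  ccbd$dcbdc  c
    6  cccbd$dcbd  d
    7  d$dcbdcccb  b
    8  dcbdcccbd$  $
    9  dcccbd$dcb  b

dcccdcdb$b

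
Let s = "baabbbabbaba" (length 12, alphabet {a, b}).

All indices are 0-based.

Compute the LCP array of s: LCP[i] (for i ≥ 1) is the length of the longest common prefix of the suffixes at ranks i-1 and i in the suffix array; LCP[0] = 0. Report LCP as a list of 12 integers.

rank | idx | suffix
   0 |  11 | a
   1 |   1 | aabbbabbaba
   2 |   9 | aba
   3 |   6 | abbaba
   4 |   2 | abbbabbaba
   5 |  10 | ba
   6 |   0 | baabbbabbaba
   7 |   8 | baba
   8 |   5 | babbaba
   9 |   7 | bbaba
  10 |   4 | bbabbaba
  11 |   3 | bbbabbaba

SA = [11, 1, 9, 6, 2, 10, 0, 8, 5, 7, 4, 3]
rank  pair      lcp
   1  s[11:],s[1:]  1  'a'
   2  s[1:],s[9:]  1  'a'
   3  s[9:],s[6:]  2  'ab'
   4  s[6:],s[2:]  3  'abb'
   5  s[2:],s[10:]  0  ''
   6  s[10:],s[0:]  2  'ba'
   7  s[0:],s[8:]  2  'ba'
   8  s[8:],s[5:]  3  'bab'
   9  s[5:],s[7:]  1  'b'
  10  s[7:],s[4:]  4  'bbab'
  11  s[4:],s[3:]  2  'bb'

[0, 1, 1, 2, 3, 0, 2, 2, 3, 1, 4, 2]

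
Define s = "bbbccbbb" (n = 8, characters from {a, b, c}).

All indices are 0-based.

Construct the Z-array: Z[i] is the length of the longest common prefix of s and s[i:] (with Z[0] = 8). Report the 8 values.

[8, 2, 1, 0, 0, 3, 2, 1]

Z[0]=8
i=1: outside box; Z[1]=2 grow→box=[1,3)
i=2: min(r-i=1, Z[1]=2)=1; Z[2]=1
i=3: outside box; Z[3]=0
i=4: outside box; Z[4]=0
i=5: outside box; Z[5]=3 grow→box=[5,8)
i=6: min(r-i=2, Z[1]=2)=2; Z[6]=2
i=7: min(r-i=1, Z[2]=1)=1; Z[7]=1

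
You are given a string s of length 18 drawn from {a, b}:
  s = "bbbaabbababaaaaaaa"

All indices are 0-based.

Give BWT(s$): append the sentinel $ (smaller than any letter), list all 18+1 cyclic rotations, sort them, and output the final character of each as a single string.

aaaaaaabbbbaababba$

rank  rotation             last
    0  $bbbaabbababaaaaaaa  a
    1  a$bbbaabbababaaaaaa  a
    2  aa$bbbaabbababaaaaa  a
    3  aaa$bbbaabbababaaaa  a
    4  aaaa$bbbaabbababaaa  a
    5  aaaaa$bbbaabbababaa  a
    6  aaaaaa$bbbaabbababa  a
    7  aaaaaaa$bbbaabbabab  b
    8  aabbababaaaaaaa$bbb  b
    9  abaaaaaaa$bbbaabbab  b
   10  ababaaaaaaa$bbbaabb  b
   11  abbababaaaaaaa$bbba  a
   12  baaaaaaa$bbbaabbaba  a
   13  baabbababaaaaaaa$bb  b
   14  babaaaaaaa$bbbaabba  a
   15  bababaaaaaaa$bbbaab  b
   16  bbaabbababaaaaaaa$b  b
   17  bbababaaaaaaa$bbbaa  a
   18  bbbaabbababaaaaaaa$  $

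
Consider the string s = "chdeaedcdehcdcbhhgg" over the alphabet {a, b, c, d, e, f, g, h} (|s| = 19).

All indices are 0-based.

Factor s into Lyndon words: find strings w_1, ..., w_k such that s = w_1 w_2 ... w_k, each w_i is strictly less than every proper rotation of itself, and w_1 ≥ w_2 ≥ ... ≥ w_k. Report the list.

["chde", "aedcdehcdcbhhgg"]

emit factor 1: 'chde' (i=0, period=4)
emit factor 2: 'aedcdehcdcbhhgg' (i=4, period=15)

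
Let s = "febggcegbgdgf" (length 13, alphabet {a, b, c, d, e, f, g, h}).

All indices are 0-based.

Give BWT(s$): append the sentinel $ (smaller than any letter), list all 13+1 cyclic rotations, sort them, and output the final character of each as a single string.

fgeggfcg$egbdb

rank  rotation        last
    0  $febggcegbgdgf  f
    1  bgdgf$febggceg  g
    2  bggcegbgdgf$fe  e
    3  cegbgdgf$febgg  g
    4  dgf$febggcegbg  g
    5  ebggcegbgdgf$f  f
    6  egbgdgf$febggc  c
    7  f$febggcegbgdg  g
    8  febggcegbgdgf$  $
    9  gbgdgf$febggce  e
   10  gcegbgdgf$febg  g
   11  gdgf$febggcegb  b
   12  gf$febggcegbgd  d
   13  ggcegbgdgf$feb  b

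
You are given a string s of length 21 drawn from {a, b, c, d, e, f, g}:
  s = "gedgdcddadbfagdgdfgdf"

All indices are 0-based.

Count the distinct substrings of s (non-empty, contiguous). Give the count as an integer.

rank→(start, suffix):
  0 → (8, 'adbfagdgdfgdf')
  1 → (12, 'agdgdfgdf')
  2 → (10, 'bfagdgdfgdf')
  3 → (5, 'cddadbfagdgdfgdf')
  4 → (7, 'dadbfagdgdfgdf')
  5 → (9, 'dbfagdgdfgdf')
  6 → (4, 'dcddadbfagdgdfgdf')
  7 → (6, 'ddadbfagdgdfgdf')
  8 → (19, 'df')
  9 → (16, 'dfgdf')
  10 → (2, 'dgdcddadbfagdgdfgdf')
  11 → (14, 'dgdfgdf')
  12 → (1, 'edgdcddadbfagdgdfgdf')
  13 → (20, 'f')
  14 → (11, 'fagdgdfgdf')
  15 → (17, 'fgdf')
  16 → (3, 'gdcddadbfagdgdfgdf')
  17 → (18, 'gdf')
  18 → (15, 'gdfgdf')
  19 → (13, 'gdgdfgdf')
  20 → (0, 'gedgdcddadbfagdgdfgdf')

SA = [8, 12, 10, 5, 7, 9, 4, 6, 19, 16, 2, 14, 1, 20, 11, 17, 3, 18, 15, 13, 0]
rank  pair      lcp
   1  s[8:],s[12:]  1  'a'
   2  s[12:],s[10:]  0  ''
   3  s[10:],s[5:]  0  ''
   4  s[5:],s[7:]  0  ''
   5  s[7:],s[9:]  1  'd'
   6  s[9:],s[4:]  1  'd'
   7  s[4:],s[6:]  1  'd'
   8  s[6:],s[19:]  1  'd'
   9  s[19:],s[16:]  2  'df'
  10  s[16:],s[2:]  1  'd'
  11  s[2:],s[14:]  3  'dgd'
  12  s[14:],s[1:]  0  ''
  13  s[1:],s[20:]  0  ''
  14  s[20:],s[11:]  1  'f'
  15  s[11:],s[17:]  1  'f'
  16  s[17:],s[3:]  0  ''
  17  s[3:],s[18:]  2  'gd'
  18  s[18:],s[15:]  3  'gdf'
  19  s[15:],s[13:]  2  'gd'
  20  s[13:],s[0:]  1  'g'

n(n+1)/2 = 21·22/2 = 231
Σ LCP = 0 + 1 + 0 + 0 + 0 + 1 + 1 + 1 + 1 + 2 + 1 + 3 + 0 + 0 + 1 + 1 + 0 + 2 + 3 + 2 + 1 = 21
distinct = 231 − 21 = 210

210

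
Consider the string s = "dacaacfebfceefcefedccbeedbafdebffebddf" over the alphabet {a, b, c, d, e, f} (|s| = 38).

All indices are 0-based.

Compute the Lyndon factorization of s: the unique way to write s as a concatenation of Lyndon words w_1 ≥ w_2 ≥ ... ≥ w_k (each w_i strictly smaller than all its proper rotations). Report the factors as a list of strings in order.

["d", "ac", "aacfebfceefcefedccbeedbafdebffebddf"]

emit factor 1: 'd' (i=0, period=1)
emit factor 2: 'ac' (i=1, period=2)
emit factor 3: 'aacfebfceefcefedccbeedbafdebffebddf' (i=3, period=35)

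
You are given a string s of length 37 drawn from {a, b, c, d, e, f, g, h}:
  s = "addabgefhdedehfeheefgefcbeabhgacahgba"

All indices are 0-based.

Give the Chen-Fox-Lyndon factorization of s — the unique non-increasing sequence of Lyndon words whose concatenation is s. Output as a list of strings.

emit factor 1: 'add' (i=0, period=3)
emit factor 2: 'abgefhdedehfeheefgefcbeabhgacahgb' (i=3, period=33)
emit factor 3: 'a' (i=36, period=1)

["add", "abgefhdedehfeheefgefcbeabhgacahgb", "a"]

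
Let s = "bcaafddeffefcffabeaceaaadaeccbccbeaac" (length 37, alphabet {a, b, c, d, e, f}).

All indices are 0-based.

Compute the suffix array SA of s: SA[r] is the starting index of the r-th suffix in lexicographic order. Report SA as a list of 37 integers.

rank→(start, suffix):
  0 → (21, 'aaadaeccbccbeaac')
  1 → (34, 'aac')
  2 → (22, 'aadaeccbccbeaac')
  3 → (2, 'aafddeffefcffabeaceaaadaeccbccbeaac')
  4 → (15, 'abeaceaaadaeccbccbeaac')
  5 → (35, 'ac')
  6 → (18, 'aceaaadaeccbccbeaac')
  7 → (23, 'adaeccbccbeaac')
  8 → (25, 'aeccbccbeaac')
  9 → (3, 'afddeffefcffabeaceaaadaeccbccbeaac')
  10 → (0, 'bcaafddeffefcffabeaceaaadaeccbccbeaac')
  11 → (29, 'bccbeaac')
  12 → (32, 'beaac')
  13 → (16, 'beaceaaadaeccbccbeaac')
  14 → (36, 'c')
  15 → (1, 'caafddeffefcffabeaceaaadaeccbccbeaac')
  16 → (28, 'cbccbeaac')
  17 → (31, 'cbeaac')
  18 → (27, 'ccbccbeaac')
  19 → (30, 'ccbeaac')
  20 → (19, 'ceaaadaeccbccbeaac')
  21 → (12, 'cffabeaceaaadaeccbccbeaac')
  22 → (24, 'daeccbccbeaac')
  23 → (5, 'ddeffefcffabeaceaaadaeccbccbeaac')
  24 → (6, 'deffefcffabeaceaaadaeccbccbeaac')
  25 → (20, 'eaaadaeccbccbeaac')
  26 → (33, 'eaac')
  27 → (17, 'eaceaaadaeccbccbeaac')
  28 → (26, 'eccbccbeaac')
  29 → (10, 'efcffabeaceaaadaeccbccbeaac')
  30 → (7, 'effefcffabeaceaaadaeccbccbeaac')
  31 → (14, 'fabeaceaaadaeccbccbeaac')
  32 → (11, 'fcffabeaceaaadaeccbccbeaac')
  33 → (4, 'fddeffefcffabeaceaaadaeccbccbeaac')
  34 → (9, 'fefcffabeaceaaadaeccbccbeaac')
  35 → (13, 'ffabeaceaaadaeccbccbeaac')
  36 → (8, 'ffefcffabeaceaaadaeccbccbeaac')

[21, 34, 22, 2, 15, 35, 18, 23, 25, 3, 0, 29, 32, 16, 36, 1, 28, 31, 27, 30, 19, 12, 24, 5, 6, 20, 33, 17, 26, 10, 7, 14, 11, 4, 9, 13, 8]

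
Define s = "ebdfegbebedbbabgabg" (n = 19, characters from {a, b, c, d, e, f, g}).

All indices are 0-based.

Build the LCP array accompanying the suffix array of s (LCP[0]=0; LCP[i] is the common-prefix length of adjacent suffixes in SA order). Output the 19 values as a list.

[0, 3, 0, 1, 1, 1, 2, 1, 2, 0, 1, 0, 2, 1, 1, 0, 0, 1, 1]

sorted suffixes:
  #0 SA[0]=16  'abg'
  #1 SA[1]=13  'abgabg'
  #2 SA[2]=12  'babgabg'
  #3 SA[3]=11  'bbabgabg'
  #4 SA[4]=1  'bdfegbebedbbabgabg'
  #5 SA[5]=6  'bebedbbabgabg'
  #6 SA[6]=8  'bedbbabgabg'
  #7 SA[7]=17  'bg'
  #8 SA[8]=14  'bgabg'
  #9 SA[9]=10  'dbbabgabg'
  #10 SA[10]=2  'dfegbebedbbabgabg'
  #11 SA[11]=0  'ebdfegbebedbbabgabg'
  #12 SA[12]=7  'ebedbbabgabg'
  #13 SA[13]=9  'edbbabgabg'
  #14 SA[14]=4  'egbebedbbabgabg'
  #15 SA[15]=3  'fegbebedbbabgabg'
  #16 SA[16]=18  'g'
  #17 SA[17]=15  'gabg'
  #18 SA[18]=5  'gbebedbbabgabg'

SA = [16, 13, 12, 11, 1, 6, 8, 17, 14, 10, 2, 0, 7, 9, 4, 3, 18, 15, 5]
rank  pair      lcp
   1  s[16:],s[13:]  3  'abg'
   2  s[13:],s[12:]  0  ''
   3  s[12:],s[11:]  1  'b'
   4  s[11:],s[1:]  1  'b'
   5  s[1:],s[6:]  1  'b'
   6  s[6:],s[8:]  2  'be'
   7  s[8:],s[17:]  1  'b'
   8  s[17:],s[14:]  2  'bg'
   9  s[14:],s[10:]  0  ''
  10  s[10:],s[2:]  1  'd'
  11  s[2:],s[0:]  0  ''
  12  s[0:],s[7:]  2  'eb'
  13  s[7:],s[9:]  1  'e'
  14  s[9:],s[4:]  1  'e'
  15  s[4:],s[3:]  0  ''
  16  s[3:],s[18:]  0  ''
  17  s[18:],s[15:]  1  'g'
  18  s[15:],s[5:]  1  'g'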